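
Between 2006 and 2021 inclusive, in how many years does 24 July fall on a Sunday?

2

Day of week of July 24 in each year:
2006: Mon, 2007: Tue, 2008: Thu, 2009: Fri, 2010: Sat, 2011: Sun ✓, 2012: Tue, 2013: Wed, 2014: Thu, 2015: Fri, 2016: Sun ✓, 2017: Mon, 2018: Tue, 2019: Wed, 2020: Fri, 2021: Sat
Sundays: 2011, 2016.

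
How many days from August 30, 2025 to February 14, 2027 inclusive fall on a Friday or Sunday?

August 30, 2025 is a Saturday.
The range spans 534 days (inclusive of both endpoints).
534 = 7 × 76 + 2, so there are 76 full weeks plus 2 extra days.
Each full week contributes 2 days from the set (Fri, Sun): 76 × 2 = 152.
The 2 extra days are Saturday, Sunday — 1 of them qualifies.
Total: 152 + 1 = 153.

153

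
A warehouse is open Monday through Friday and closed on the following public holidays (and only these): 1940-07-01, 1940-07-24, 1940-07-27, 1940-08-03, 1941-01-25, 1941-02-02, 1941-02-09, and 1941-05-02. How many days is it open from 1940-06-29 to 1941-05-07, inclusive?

220 business days

1940-06-29 is a Saturday.
The range spans 313 days (inclusive of both endpoints).
313 = 7 × 44 + 5, so there are 44 full weeks plus 5 extra days.
Each full week contributes 5 weekdays (Mon–Fri): 44 × 5 = 220.
The 5 extra days are Sat, Sun, Mon, Tue, Wed — 3 of them qualify.
Total: 220 + 3 = 223.
Holidays: 1940-07-01 (Mon); 1940-07-24 (Wed); 1940-07-27 (Sat); 1940-08-03 (Sat); 1941-01-25 (Sat); 1941-02-02 (Sun); 1941-02-09 (Sun); 1941-05-02 (Fri).
3 of the 8 holidays fall on weekdays; the rest are weekends and were already excluded.
Business days: 223 − 3 = 220.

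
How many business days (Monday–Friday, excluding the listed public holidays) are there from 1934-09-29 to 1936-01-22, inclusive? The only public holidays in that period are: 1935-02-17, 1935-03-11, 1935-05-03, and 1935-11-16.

1934-09-29 is a Saturday.
The range spans 481 days (inclusive of both endpoints).
481 = 7 × 68 + 5, so there are 68 full weeks plus 5 extra days.
Each full week contributes 5 weekdays (Mon–Fri): 68 × 5 = 340.
The 5 extra days are Saturday, Sunday, Monday, Tuesday, Wednesday — 3 of them qualify.
Total: 340 + 3 = 343.
Holidays: 1935-02-17 (Sun); 1935-03-11 (Mon); 1935-05-03 (Fri); 1935-11-16 (Sat).
2 of the 4 holidays fall on weekdays; the rest are weekends and were already excluded.
Business days: 343 − 2 = 341.

341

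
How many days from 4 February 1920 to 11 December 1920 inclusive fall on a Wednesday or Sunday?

4 February 1920 is a Wednesday.
That's 312 days from start to end, counting both.
312 = 7 × 44 + 4, so there are 44 full weeks plus 4 extra days.
Each full week contributes 2 days from the set (Wed, Sun): 44 × 2 = 88.
The 4 extra days are Wednesday, Thursday, Friday, Saturday — 1 of them qualifies.
Total: 88 + 1 = 89.

89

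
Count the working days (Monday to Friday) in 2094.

Jan 1, 2094 is a Friday.
That's 365 days from start to end, counting both.
365 = 7 × 52 + 1, so there are 52 full weeks plus 1 extra day.
Each full week contributes 5 weekdays (Mon–Fri): 52 × 5 = 260.
The 1 extra day is Fri — 1 of them qualifies.
Total: 260 + 1 = 261.

261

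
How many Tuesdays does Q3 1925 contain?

13

1 July 1925 is a Wednesday.
From 1 July 1925 to 30 September 1925 is 92 days inclusive.
92 = 7 × 13 + 1, so there are 13 full weeks plus 1 extra day.
Each full week contributes one Tuesday: 13 so far.
The 1 extra day is Wed — none qualify.
Total: 13 + 0 = 13.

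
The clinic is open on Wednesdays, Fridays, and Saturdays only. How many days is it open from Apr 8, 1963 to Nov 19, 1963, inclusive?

96

Apr 8, 1963 is a Monday.
That's 226 days from start to end, counting both.
226 = 7 × 32 + 2, so there are 32 full weeks plus 2 extra days.
Each full week contributes 3 days from the set (Wed, Fri, Sat): 32 × 3 = 96.
The 2 extra days are Mon, Tue — none qualify.
Total: 96 + 0 = 96.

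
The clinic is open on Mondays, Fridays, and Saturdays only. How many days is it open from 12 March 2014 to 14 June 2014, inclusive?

41

12 March 2014 is a Wednesday.
That's 95 days from start to end, counting both.
95 = 7 × 13 + 4, so there are 13 full weeks plus 4 extra days.
Each full week contributes 3 days from the set (Mon, Fri, Sat): 13 × 3 = 39.
The 4 extra days are Wednesday, Thursday, Friday, Saturday — 2 of them qualify.
Total: 39 + 2 = 41.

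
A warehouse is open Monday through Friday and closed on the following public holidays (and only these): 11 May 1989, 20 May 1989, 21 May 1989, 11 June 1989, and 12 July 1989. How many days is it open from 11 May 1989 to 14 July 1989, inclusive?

11 May 1989 is a Thursday.
That's 65 days from start to end, counting both.
65 = 7 × 9 + 2, so there are 9 full weeks plus 2 extra days.
Each full week contributes 5 weekdays (Mon–Fri): 9 × 5 = 45.
The 2 extra days are Thu, Fri — 2 of them qualify.
Total: 45 + 2 = 47.
Holidays: 11 May 1989 (Thu); 20 May 1989 (Sat); 21 May 1989 (Sun); 11 June 1989 (Sun); 12 July 1989 (Wed).
2 of the 5 holidays fall on weekdays; the rest are weekends and were already excluded.
Business days: 47 − 2 = 45.

45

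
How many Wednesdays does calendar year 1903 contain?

1903-01-01 is a Thursday.
The range spans 365 days (inclusive of both endpoints).
365 = 7 × 52 + 1, so there are 52 full weeks plus 1 extra day.
Each full week contributes one Wednesday: 52 so far.
The 1 extra day is Thu — none qualify.
Total: 52 + 0 = 52.

52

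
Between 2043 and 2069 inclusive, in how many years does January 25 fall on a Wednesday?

4

Day of week of January 25 in each year:
2043: Sun, 2044: Mon, 2045: Wed ✓, 2046: Thu, 2047: Fri, 2048: Sat, 2049: Mon, 2050: Tue, 2051: Wed ✓, 2052: Thu, 2053: Sat, 2054: Sun, 2055: Mon, 2056: Tue, 2057: Thu, 2058: Fri, 2059: Sat, 2060: Sun, 2061: Tue, 2062: Wed ✓, 2063: Thu, 2064: Fri, 2065: Sun, 2066: Mon, 2067: Tue, 2068: Wed ✓, 2069: Fri
Wednesdays: 2045, 2051, 2062, 2068.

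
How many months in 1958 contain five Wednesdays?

A month has five Wednesdays exactly when Wednesday falls within its first (length − 28) days.
Jan: 31 days, starts Wed → 5 of Wed, Thu, Fri ✓
Feb: 28 days, starts Sat → 5 of (none)
Mar: 31 days, starts Sat → 5 of Sat, Sun, Mon
Apr: 30 days, starts Tue → 5 of Tue, Wed ✓
May: 31 days, starts Thu → 5 of Thu, Fri, Sat
Jun: 30 days, starts Sun → 5 of Sun, Mon
Jul: 31 days, starts Tue → 5 of Tue, Wed, Thu ✓
Aug: 31 days, starts Fri → 5 of Fri, Sat, Sun
Sep: 30 days, starts Mon → 5 of Mon, Tue
Oct: 31 days, starts Wed → 5 of Wed, Thu, Fri ✓
Nov: 30 days, starts Sat → 5 of Sat, Sun
Dec: 31 days, starts Mon → 5 of Mon, Tue, Wed ✓
Months with five Wednesdays: Jan, Apr, Jul, Oct, Dec.

5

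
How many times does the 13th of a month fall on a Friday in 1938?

1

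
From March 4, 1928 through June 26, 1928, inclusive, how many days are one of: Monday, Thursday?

33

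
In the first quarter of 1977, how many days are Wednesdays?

13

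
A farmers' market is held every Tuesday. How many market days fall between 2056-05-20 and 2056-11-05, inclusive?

24 Tuesdays

2056-05-20 is a Saturday.
From 2056-05-20 to 2056-11-05 is 170 days inclusive.
170 = 7 × 24 + 2, so there are 24 full weeks plus 2 extra days.
Each full week contributes one Tuesday: 24 so far.
The 2 extra days are Sat, Sun — none qualify.
Total: 24 + 0 = 24.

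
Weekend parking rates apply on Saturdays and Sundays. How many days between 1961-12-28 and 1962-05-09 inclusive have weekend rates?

38

1961-12-28 is a Thursday.
From 1961-12-28 to 1962-05-09 is 133 days inclusive.
133 = 7 × 19, so the span is exactly 19 full weeks.
Each full week contributes 2 weekend days (Sat, Sun): 19 × 2 = 38.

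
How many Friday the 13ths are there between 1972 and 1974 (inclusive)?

5

Friday-the-13ths by year:
1972: Oct
1973: Apr, Jul
1974: Sep, Dec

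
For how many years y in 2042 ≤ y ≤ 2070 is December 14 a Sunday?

Day of week of December 14 in each year:
2042: Sun ✓, 2043: Mon, 2044: Wed, 2045: Thu, 2046: Fri, 2047: Sat, 2048: Mon, 2049: Tue, 2050: Wed, 2051: Thu, 2052: Sat, 2053: Sun ✓, 2054: Mon, 2055: Tue, 2056: Thu, 2057: Fri, 2058: Sat, 2059: Sun ✓, 2060: Tue, 2061: Wed, 2062: Thu, 2063: Fri, 2064: Sun ✓, 2065: Mon, 2066: Tue, 2067: Wed, 2068: Fri, 2069: Sat, 2070: Sun ✓
Sundays: 2042, 2053, 2059, 2064, 2070.

5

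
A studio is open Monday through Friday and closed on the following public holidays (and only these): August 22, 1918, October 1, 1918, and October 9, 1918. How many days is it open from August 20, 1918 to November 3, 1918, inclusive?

August 20, 1918 is a Tuesday.
From August 20, 1918 to November 3, 1918 is 76 days inclusive.
76 = 7 × 10 + 6, so there are 10 full weeks plus 6 extra days.
Each full week contributes 5 weekdays (Mon–Fri): 10 × 5 = 50.
The 6 extra days are Tuesday, Wednesday, Thursday, Friday, Saturday, Sunday — 4 of them qualify.
Total: 50 + 4 = 54.
Holidays: August 22, 1918 (Thu); October 1, 1918 (Tue); October 9, 1918 (Wed).
All 3 holidays fall on weekdays, so subtract 3.
Business days: 54 − 3 = 51.

51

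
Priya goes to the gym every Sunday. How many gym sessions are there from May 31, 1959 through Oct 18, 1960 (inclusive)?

73 Sundays

May 31, 1959 is a Sunday.
That's 507 days from start to end, counting both.
507 = 7 × 72 + 3, so there are 72 full weeks plus 3 extra days.
Each full week contributes one Sunday: 72 so far.
The 3 extra days are Sunday, Monday, Tuesday — 1 of them qualifies.
Total: 72 + 1 = 73.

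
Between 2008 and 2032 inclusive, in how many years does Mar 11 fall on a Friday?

Day of week of March 11 in each year:
2008: Tue, 2009: Wed, 2010: Thu, 2011: Fri ✓, 2012: Sun, 2013: Mon, 2014: Tue, 2015: Wed, 2016: Fri ✓, 2017: Sat, 2018: Sun, 2019: Mon, 2020: Wed, 2021: Thu, 2022: Fri ✓, 2023: Sat, 2024: Mon, 2025: Tue, 2026: Wed, 2027: Thu, 2028: Sat, 2029: Sun, 2030: Mon, 2031: Tue, 2032: Thu
Fridays: 2011, 2016, 2022.

3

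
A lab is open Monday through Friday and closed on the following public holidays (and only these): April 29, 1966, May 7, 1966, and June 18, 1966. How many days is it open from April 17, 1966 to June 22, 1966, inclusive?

47

April 17, 1966 is a Sunday.
That's 67 days from start to end, counting both.
67 = 7 × 9 + 4, so there are 9 full weeks plus 4 extra days.
Each full week contributes 5 weekdays (Mon–Fri): 9 × 5 = 45.
The 4 extra days are Sun, Mon, Tue, Wed — 3 of them qualify.
Total: 45 + 3 = 48.
Holidays: April 29, 1966 (Fri); May 7, 1966 (Sat); June 18, 1966 (Sat).
1 of the 3 holidays fall on weekdays; the rest are weekends and were already excluded.
Business days: 48 − 1 = 47.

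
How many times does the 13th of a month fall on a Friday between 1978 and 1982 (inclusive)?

9

Friday-the-13ths by year:
1978: Jan, Oct
1979: Apr, Jul
1980: Jun
1981: Feb, Mar, Nov
1982: Aug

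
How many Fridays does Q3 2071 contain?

Jul 1, 2071 is a Wednesday.
The range spans 92 days (inclusive of both endpoints).
92 = 7 × 13 + 1, so there are 13 full weeks plus 1 extra day.
Each full week contributes one Friday: 13 so far.
The 1 extra day is Wed — none qualify.
Total: 13 + 0 = 13.

13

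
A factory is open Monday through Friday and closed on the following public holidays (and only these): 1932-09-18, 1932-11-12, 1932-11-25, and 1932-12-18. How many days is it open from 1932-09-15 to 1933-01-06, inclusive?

1932-09-15 is a Thursday.
The range spans 114 days (inclusive of both endpoints).
114 = 7 × 16 + 2, so there are 16 full weeks plus 2 extra days.
Each full week contributes 5 weekdays (Mon–Fri): 16 × 5 = 80.
The 2 extra days are Thursday, Friday — 2 of them qualify.
Total: 80 + 2 = 82.
Holidays: 1932-09-18 (Sun); 1932-11-12 (Sat); 1932-11-25 (Fri); 1932-12-18 (Sun).
1 of the 4 holidays fall on weekdays; the rest are weekends and were already excluded.
Business days: 82 − 1 = 81.

81 working days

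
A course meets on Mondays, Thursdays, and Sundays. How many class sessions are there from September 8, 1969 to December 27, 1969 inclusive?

47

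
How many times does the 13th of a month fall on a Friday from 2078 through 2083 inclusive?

Friday-the-13ths by year:
2078: May
2079: Jan, Oct
2080: Sep, Dec
2081: Jun
2082: Feb, Mar, Nov
2083: Aug

10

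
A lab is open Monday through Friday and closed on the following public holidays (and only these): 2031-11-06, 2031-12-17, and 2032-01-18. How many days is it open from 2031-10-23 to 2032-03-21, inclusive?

105 working days

2031-10-23 is a Thursday.
The range spans 151 days (inclusive of both endpoints).
151 = 7 × 21 + 4, so there are 21 full weeks plus 4 extra days.
Each full week contributes 5 weekdays (Mon–Fri): 21 × 5 = 105.
The 4 extra days are Thursday, Friday, Saturday, Sunday — 2 of them qualify.
Total: 105 + 2 = 107.
Holidays: 2031-11-06 (Thu); 2031-12-17 (Wed); 2032-01-18 (Sun).
2 of the 3 holidays fall on weekdays; the rest are weekends and were already excluded.
Business days: 107 − 2 = 105.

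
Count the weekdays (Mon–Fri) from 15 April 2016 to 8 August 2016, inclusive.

82

15 April 2016 is a Friday.
From 15 April 2016 to 8 August 2016 is 116 days inclusive.
116 = 7 × 16 + 4, so there are 16 full weeks plus 4 extra days.
Each full week contributes 5 weekdays (Mon–Fri): 16 × 5 = 80.
The 4 extra days are Fri, Sat, Sun, Mon — 2 of them qualify.
Total: 80 + 2 = 82.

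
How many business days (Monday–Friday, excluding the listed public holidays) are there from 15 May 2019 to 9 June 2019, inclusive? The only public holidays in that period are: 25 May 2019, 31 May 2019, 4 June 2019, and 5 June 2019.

15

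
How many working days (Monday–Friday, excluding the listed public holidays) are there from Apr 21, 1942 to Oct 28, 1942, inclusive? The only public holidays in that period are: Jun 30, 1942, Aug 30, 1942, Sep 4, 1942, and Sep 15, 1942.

134

Apr 21, 1942 is a Tuesday.
That's 191 days from start to end, counting both.
191 = 7 × 27 + 2, so there are 27 full weeks plus 2 extra days.
Each full week contributes 5 weekdays (Mon–Fri): 27 × 5 = 135.
The 2 extra days are Tuesday, Wednesday — 2 of them qualify.
Total: 135 + 2 = 137.
Holidays: Jun 30, 1942 (Tue); Aug 30, 1942 (Sun); Sep 4, 1942 (Fri); Sep 15, 1942 (Tue).
3 of the 4 holidays fall on weekdays; the rest are weekends and were already excluded.
Business days: 137 − 3 = 134.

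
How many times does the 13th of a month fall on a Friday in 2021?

The 13th falls on a Friday when the month's 13th has weekday Fri.
Jan 13 is Wed; Feb 13 is Sat; Mar 13 is Sat; Apr 13 is Tue; May 13 is Thu; Jun 13 is Sun; Jul 13 is Tue; Aug 13 is Fri ✓; Sep 13 is Mon; Oct 13 is Wed; Nov 13 is Sat; Dec 13 is Mon.
Friday the 13ths: Aug.

1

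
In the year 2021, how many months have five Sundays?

A month has five Sundays exactly when Sunday falls within its first (length − 28) days.
Jan: 31 days, starts Fri → 5 of Fri, Sat, Sun ✓
Feb: 28 days, starts Mon → 5 of (none)
Mar: 31 days, starts Mon → 5 of Mon, Tue, Wed
Apr: 30 days, starts Thu → 5 of Thu, Fri
May: 31 days, starts Sat → 5 of Sat, Sun, Mon ✓
Jun: 30 days, starts Tue → 5 of Tue, Wed
Jul: 31 days, starts Thu → 5 of Thu, Fri, Sat
Aug: 31 days, starts Sun → 5 of Sun, Mon, Tue ✓
Sep: 30 days, starts Wed → 5 of Wed, Thu
Oct: 31 days, starts Fri → 5 of Fri, Sat, Sun ✓
Nov: 30 days, starts Mon → 5 of Mon, Tue
Dec: 31 days, starts Wed → 5 of Wed, Thu, Fri
Months with five Sundays: Jan, May, Aug, Oct.

4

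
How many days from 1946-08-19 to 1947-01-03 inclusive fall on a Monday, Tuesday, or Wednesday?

60

1946-08-19 is a Monday.
The range spans 138 days (inclusive of both endpoints).
138 = 7 × 19 + 5, so there are 19 full weeks plus 5 extra days.
Each full week contributes 3 days from the set (Mon, Tue, Wed): 19 × 3 = 57.
The 5 extra days are Mon, Tue, Wed, Thu, Fri — 3 of them qualify.
Total: 57 + 3 = 60.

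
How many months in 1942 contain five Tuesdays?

A month has five Tuesdays exactly when Tuesday falls within its first (length − 28) days.
Jan: 31 days, starts Thu → 5 of Thu, Fri, Sat
Feb: 28 days, starts Sun → 5 of (none)
Mar: 31 days, starts Sun → 5 of Sun, Mon, Tue ✓
Apr: 30 days, starts Wed → 5 of Wed, Thu
May: 31 days, starts Fri → 5 of Fri, Sat, Sun
Jun: 30 days, starts Mon → 5 of Mon, Tue ✓
Jul: 31 days, starts Wed → 5 of Wed, Thu, Fri
Aug: 31 days, starts Sat → 5 of Sat, Sun, Mon
Sep: 30 days, starts Tue → 5 of Tue, Wed ✓
Oct: 31 days, starts Thu → 5 of Thu, Fri, Sat
Nov: 30 days, starts Sun → 5 of Sun, Mon
Dec: 31 days, starts Tue → 5 of Tue, Wed, Thu ✓
Months with five Tuesdays: Mar, Jun, Sep, Dec.

4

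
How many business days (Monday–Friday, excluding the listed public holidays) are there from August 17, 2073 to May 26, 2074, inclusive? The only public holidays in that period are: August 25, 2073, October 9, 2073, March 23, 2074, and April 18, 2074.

August 17, 2073 is a Thursday.
That's 283 days from start to end, counting both.
283 = 7 × 40 + 3, so there are 40 full weeks plus 3 extra days.
Each full week contributes 5 weekdays (Mon–Fri): 40 × 5 = 200.
The 3 extra days are Thu, Fri, Sat — 2 of them qualify.
Total: 200 + 2 = 202.
Holidays: August 25, 2073 (Fri); October 9, 2073 (Mon); March 23, 2074 (Fri); April 18, 2074 (Wed).
All 4 holidays fall on weekdays, so subtract 4.
Business days: 202 − 4 = 198.

198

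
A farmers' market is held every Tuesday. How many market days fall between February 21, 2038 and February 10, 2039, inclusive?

February 21, 2038 is a Sunday.
That's 355 days from start to end, counting both.
355 = 7 × 50 + 5, so there are 50 full weeks plus 5 extra days.
Each full week contributes one Tuesday: 50 so far.
The 5 extra days are Sun, Mon, Tue, Wed, Thu — 1 of them qualifies.
Total: 50 + 1 = 51.

51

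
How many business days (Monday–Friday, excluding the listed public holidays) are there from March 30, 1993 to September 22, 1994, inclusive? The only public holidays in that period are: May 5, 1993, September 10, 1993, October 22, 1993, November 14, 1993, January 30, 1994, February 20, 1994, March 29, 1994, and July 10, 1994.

March 30, 1993 is a Tuesday.
That's 542 days from start to end, counting both.
542 = 7 × 77 + 3, so there are 77 full weeks plus 3 extra days.
Each full week contributes 5 weekdays (Mon–Fri): 77 × 5 = 385.
The 3 extra days are Tuesday, Wednesday, Thursday — 3 of them qualify.
Total: 385 + 3 = 388.
Holidays: May 5, 1993 (Wed); September 10, 1993 (Fri); October 22, 1993 (Fri); November 14, 1993 (Sun); January 30, 1994 (Sun); February 20, 1994 (Sun); March 29, 1994 (Tue); July 10, 1994 (Sun).
4 of the 8 holidays fall on weekdays; the rest are weekends and were already excluded.
Business days: 388 − 4 = 384.

384 business days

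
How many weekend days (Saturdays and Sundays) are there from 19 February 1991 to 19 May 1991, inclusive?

26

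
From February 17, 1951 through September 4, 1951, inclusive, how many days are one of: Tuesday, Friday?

February 17, 1951 is a Saturday.
The range spans 200 days (inclusive of both endpoints).
200 = 7 × 28 + 4, so there are 28 full weeks plus 4 extra days.
Each full week contributes 2 days from the set (Tue, Fri): 28 × 2 = 56.
The 4 extra days are Sat, Sun, Mon, Tue — 1 of them qualifies.
Total: 56 + 1 = 57.

57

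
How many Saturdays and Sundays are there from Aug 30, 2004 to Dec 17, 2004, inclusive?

30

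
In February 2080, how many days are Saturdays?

February 1, 2080 is a Thursday.
That's 29 days from start to end, counting both.
29 = 7 × 4 + 1, so there are 4 full weeks plus 1 extra day.
Each full week contributes one Saturday: 4 so far.
The 1 extra day is Thursday — none qualify.
Total: 4 + 0 = 4.

4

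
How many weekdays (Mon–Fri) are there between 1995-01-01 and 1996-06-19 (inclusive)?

1995-01-01 is a Sunday.
That's 536 days from start to end, counting both.
536 = 7 × 76 + 4, so there are 76 full weeks plus 4 extra days.
Each full week contributes 5 weekdays (Mon–Fri): 76 × 5 = 380.
The 4 extra days are Sun, Mon, Tue, Wed — 3 of them qualify.
Total: 380 + 3 = 383.

383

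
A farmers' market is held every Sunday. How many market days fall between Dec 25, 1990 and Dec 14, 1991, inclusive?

50

Dec 25, 1990 is a Tuesday.
From Dec 25, 1990 to Dec 14, 1991 is 355 days inclusive.
355 = 7 × 50 + 5, so there are 50 full weeks plus 5 extra days.
Each full week contributes one Sunday: 50 so far.
The 5 extra days are Tuesday, Wednesday, Thursday, Friday, Saturday — none qualify.
Total: 50 + 0 = 50.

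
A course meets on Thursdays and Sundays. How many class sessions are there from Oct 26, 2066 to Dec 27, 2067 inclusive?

122

Oct 26, 2066 is a Tuesday.
That's 428 days from start to end, counting both.
428 = 7 × 61 + 1, so there are 61 full weeks plus 1 extra day.
Each full week contributes 2 days from the set (Thu, Sun): 61 × 2 = 122.
The 1 extra day is Tuesday — none qualify.
Total: 122 + 0 = 122.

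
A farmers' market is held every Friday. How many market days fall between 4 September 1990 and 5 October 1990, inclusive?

4 September 1990 is a Tuesday.
That's 32 days from start to end, counting both.
32 = 7 × 4 + 4, so there are 4 full weeks plus 4 extra days.
Each full week contributes one Friday: 4 so far.
The 4 extra days are Tuesday, Wednesday, Thursday, Friday — 1 of them qualifies.
Total: 4 + 1 = 5.

5 Fridays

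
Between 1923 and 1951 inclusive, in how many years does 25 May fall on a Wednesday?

Day of week of May 25 in each year:
1923: Fri, 1924: Sun, 1925: Mon, 1926: Tue, 1927: Wed ✓, 1928: Fri, 1929: Sat, 1930: Sun, 1931: Mon, 1932: Wed ✓, 1933: Thu, 1934: Fri, 1935: Sat, 1936: Mon, 1937: Tue, 1938: Wed ✓, 1939: Thu, 1940: Sat, 1941: Sun, 1942: Mon, 1943: Tue, 1944: Thu, 1945: Fri, 1946: Sat, 1947: Sun, 1948: Tue, 1949: Wed ✓, 1950: Thu, 1951: Fri
Wednesdays: 1927, 1932, 1938, 1949.

4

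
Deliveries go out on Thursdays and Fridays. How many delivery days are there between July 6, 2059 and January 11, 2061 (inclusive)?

July 6, 2059 is a Sunday.
From July 6, 2059 to January 11, 2061 is 556 days inclusive.
556 = 7 × 79 + 3, so there are 79 full weeks plus 3 extra days.
Each full week contributes 2 days from the set (Thu, Fri): 79 × 2 = 158.
The 3 extra days are Sunday, Monday, Tuesday — none qualify.
Total: 158 + 0 = 158.

158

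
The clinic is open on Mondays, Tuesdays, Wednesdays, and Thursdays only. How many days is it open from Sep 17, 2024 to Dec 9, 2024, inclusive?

Sep 17, 2024 is a Tuesday.
From Sep 17, 2024 to Dec 9, 2024 is 84 days inclusive.
84 = 7 × 12, so the span is exactly 12 full weeks.
Each full week contributes 4 days from the set (Mon, Tue, Wed, Thu): 12 × 4 = 48.
Total: 48.

48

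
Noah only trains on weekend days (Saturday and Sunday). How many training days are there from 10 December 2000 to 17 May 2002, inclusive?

149

10 December 2000 is a Sunday.
The range spans 524 days (inclusive of both endpoints).
524 = 7 × 74 + 6, so there are 74 full weeks plus 6 extra days.
Each full week contributes 2 weekend days (Sat, Sun): 74 × 2 = 148.
The 6 extra days are Sun, Mon, Tue, Wed, Thu, Fri — 1 of them qualifies.
Total: 148 + 1 = 149.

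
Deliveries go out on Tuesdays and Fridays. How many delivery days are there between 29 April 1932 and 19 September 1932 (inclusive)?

29 April 1932 is a Friday.
The range spans 144 days (inclusive of both endpoints).
144 = 7 × 20 + 4, so there are 20 full weeks plus 4 extra days.
Each full week contributes 2 days from the set (Tue, Fri): 20 × 2 = 40.
The 4 extra days are Fri, Sat, Sun, Mon — 1 of them qualifies.
Total: 40 + 1 = 41.

41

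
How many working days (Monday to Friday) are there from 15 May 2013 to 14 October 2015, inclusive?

15 May 2013 is a Wednesday.
That's 883 days from start to end, counting both.
883 = 7 × 126 + 1, so there are 126 full weeks plus 1 extra day.
Each full week contributes 5 weekdays (Mon–Fri): 126 × 5 = 630.
The 1 extra day is Wednesday — 1 of them qualifies.
Total: 630 + 1 = 631.

631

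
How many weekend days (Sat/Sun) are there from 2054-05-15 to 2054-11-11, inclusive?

52

2054-05-15 is a Friday.
That's 181 days from start to end, counting both.
181 = 7 × 25 + 6, so there are 25 full weeks plus 6 extra days.
Each full week contributes 2 weekend days (Sat, Sun): 25 × 2 = 50.
The 6 extra days are Friday, Saturday, Sunday, Monday, Tuesday, Wednesday — 2 of them qualify.
Total: 50 + 2 = 52.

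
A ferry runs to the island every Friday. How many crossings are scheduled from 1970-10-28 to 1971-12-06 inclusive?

58

1970-10-28 is a Wednesday.
The range spans 405 days (inclusive of both endpoints).
405 = 7 × 57 + 6, so there are 57 full weeks plus 6 extra days.
Each full week contributes one Friday: 57 so far.
The 6 extra days are Wednesday, Thursday, Friday, Saturday, Sunday, Monday — 1 of them qualifies.
Total: 57 + 1 = 58.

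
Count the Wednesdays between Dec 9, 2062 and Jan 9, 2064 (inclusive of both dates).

Dec 9, 2062 is a Saturday.
That's 397 days from start to end, counting both.
397 = 7 × 56 + 5, so there are 56 full weeks plus 5 extra days.
Each full week contributes one Wednesday: 56 so far.
The 5 extra days are Sat, Sun, Mon, Tue, Wed — 1 of them qualifies.
Total: 56 + 1 = 57.

57 Wednesdays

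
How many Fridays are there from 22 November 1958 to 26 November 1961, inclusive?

22 November 1958 is a Saturday.
The range spans 1101 days (inclusive of both endpoints).
1101 = 7 × 157 + 2, so there are 157 full weeks plus 2 extra days.
Each full week contributes one Friday: 157 so far.
The 2 extra days are Saturday, Sunday — none qualify.
Total: 157 + 0 = 157.

157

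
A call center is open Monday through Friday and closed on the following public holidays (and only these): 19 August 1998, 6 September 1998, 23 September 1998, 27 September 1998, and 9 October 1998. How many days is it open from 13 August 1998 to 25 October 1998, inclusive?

49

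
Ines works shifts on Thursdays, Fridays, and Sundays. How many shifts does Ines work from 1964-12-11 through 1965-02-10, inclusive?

26

1964-12-11 is a Friday.
That's 62 days from start to end, counting both.
62 = 7 × 8 + 6, so there are 8 full weeks plus 6 extra days.
Each full week contributes 3 days from the set (Thu, Fri, Sun): 8 × 3 = 24.
The 6 extra days are Friday, Saturday, Sunday, Monday, Tuesday, Wednesday — 2 of them qualify.
Total: 24 + 2 = 26.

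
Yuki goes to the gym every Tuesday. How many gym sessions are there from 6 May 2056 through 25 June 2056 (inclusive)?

6 May 2056 is a Saturday.
The range spans 51 days (inclusive of both endpoints).
51 = 7 × 7 + 2, so there are 7 full weeks plus 2 extra days.
Each full week contributes one Tuesday: 7 so far.
The 2 extra days are Saturday, Sunday — none qualify.
Total: 7 + 0 = 7.

7 Tuesdays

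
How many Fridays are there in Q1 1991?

January 1, 1991 is a Tuesday.
The range spans 90 days (inclusive of both endpoints).
90 = 7 × 12 + 6, so there are 12 full weeks plus 6 extra days.
Each full week contributes one Friday: 12 so far.
The 6 extra days are Tue, Wed, Thu, Fri, Sat, Sun — 1 of them qualifies.
Total: 12 + 1 = 13.

13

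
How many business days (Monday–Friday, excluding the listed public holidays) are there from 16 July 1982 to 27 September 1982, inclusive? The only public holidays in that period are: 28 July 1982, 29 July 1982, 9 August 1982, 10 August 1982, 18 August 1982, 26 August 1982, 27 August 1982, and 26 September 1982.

45

16 July 1982 is a Friday.
From 16 July 1982 to 27 September 1982 is 74 days inclusive.
74 = 7 × 10 + 4, so there are 10 full weeks plus 4 extra days.
Each full week contributes 5 weekdays (Mon–Fri): 10 × 5 = 50.
The 4 extra days are Fri, Sat, Sun, Mon — 2 of them qualify.
Total: 50 + 2 = 52.
Holidays: 28 July 1982 (Wed); 29 July 1982 (Thu); 9 August 1982 (Mon); 10 August 1982 (Tue); 18 August 1982 (Wed); 26 August 1982 (Thu); 27 August 1982 (Fri); 26 September 1982 (Sun).
7 of the 8 holidays fall on weekdays; the rest are weekends and were already excluded.
Business days: 52 − 7 = 45.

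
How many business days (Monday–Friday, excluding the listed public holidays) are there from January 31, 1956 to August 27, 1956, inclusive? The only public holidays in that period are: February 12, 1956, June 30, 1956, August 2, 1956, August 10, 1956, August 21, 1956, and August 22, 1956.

146

January 31, 1956 is a Tuesday.
That's 210 days from start to end, counting both.
210 = 7 × 30, so the span is exactly 30 full weeks.
Each full week contributes 5 weekdays (Mon–Fri): 30 × 5 = 150.
Total: 150.
Holidays: February 12, 1956 (Sun); June 30, 1956 (Sat); August 2, 1956 (Thu); August 10, 1956 (Fri); August 21, 1956 (Tue); August 22, 1956 (Wed).
4 of the 6 holidays fall on weekdays; the rest are weekends and were already excluded.
Business days: 150 − 4 = 146.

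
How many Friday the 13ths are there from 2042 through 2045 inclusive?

7

Friday-the-13ths by year:
2042: Jun
2043: Feb, Mar, Nov
2044: May
2045: Jan, Oct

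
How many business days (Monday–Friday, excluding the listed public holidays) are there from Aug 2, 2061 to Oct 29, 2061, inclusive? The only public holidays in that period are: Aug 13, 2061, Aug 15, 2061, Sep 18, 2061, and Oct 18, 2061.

62

Aug 2, 2061 is a Tuesday.
From Aug 2, 2061 to Oct 29, 2061 is 89 days inclusive.
89 = 7 × 12 + 5, so there are 12 full weeks plus 5 extra days.
Each full week contributes 5 weekdays (Mon–Fri): 12 × 5 = 60.
The 5 extra days are Tue, Wed, Thu, Fri, Sat — 4 of them qualify.
Total: 60 + 4 = 64.
Holidays: Aug 13, 2061 (Sat); Aug 15, 2061 (Mon); Sep 18, 2061 (Sun); Oct 18, 2061 (Tue).
2 of the 4 holidays fall on weekdays; the rest are weekends and were already excluded.
Business days: 64 − 2 = 62.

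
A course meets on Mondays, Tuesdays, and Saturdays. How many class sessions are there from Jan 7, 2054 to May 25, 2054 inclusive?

59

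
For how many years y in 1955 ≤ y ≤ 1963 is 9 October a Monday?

Day of week of October 9 in each year:
1955: Sun, 1956: Tue, 1957: Wed, 1958: Thu, 1959: Fri, 1960: Sun, 1961: Mon ✓, 1962: Tue, 1963: Wed
Mondays: 1961.

1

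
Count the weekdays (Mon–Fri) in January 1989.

1 January 1989 is a Sunday.
The range spans 31 days (inclusive of both endpoints).
31 = 7 × 4 + 3, so there are 4 full weeks plus 3 extra days.
Each full week contributes 5 weekdays (Mon–Fri): 4 × 5 = 20.
The 3 extra days are Sunday, Monday, Tuesday — 2 of them qualify.
Total: 20 + 2 = 22.

22 weekdays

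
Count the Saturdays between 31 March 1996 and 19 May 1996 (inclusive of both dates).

7

31 March 1996 is a Sunday.
The range spans 50 days (inclusive of both endpoints).
50 = 7 × 7 + 1, so there are 7 full weeks plus 1 extra day.
Each full week contributes one Saturday: 7 so far.
The 1 extra day is Sunday — none qualify.
Total: 7 + 0 = 7.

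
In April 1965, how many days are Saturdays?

Apr 1, 1965 is a Thursday.
That's 30 days from start to end, counting both.
30 = 7 × 4 + 2, so there are 4 full weeks plus 2 extra days.
Each full week contributes one Saturday: 4 so far.
The 2 extra days are Thu, Fri — none qualify.
Total: 4 + 0 = 4.

4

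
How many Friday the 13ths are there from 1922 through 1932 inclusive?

20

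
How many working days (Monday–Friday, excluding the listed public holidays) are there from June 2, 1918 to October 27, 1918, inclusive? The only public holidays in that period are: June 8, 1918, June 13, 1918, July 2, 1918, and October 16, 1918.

June 2, 1918 is a Sunday.
The range spans 148 days (inclusive of both endpoints).
148 = 7 × 21 + 1, so there are 21 full weeks plus 1 extra day.
Each full week contributes 5 weekdays (Mon–Fri): 21 × 5 = 105.
The 1 extra day is Sunday — none qualify.
Total: 105 + 0 = 105.
Holidays: June 8, 1918 (Sat); June 13, 1918 (Thu); July 2, 1918 (Tue); October 16, 1918 (Wed).
3 of the 4 holidays fall on weekdays; the rest are weekends and were already excluded.
Business days: 105 − 3 = 102.

102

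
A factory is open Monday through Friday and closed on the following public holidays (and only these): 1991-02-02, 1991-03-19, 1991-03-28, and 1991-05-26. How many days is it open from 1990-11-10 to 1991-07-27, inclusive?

183

1990-11-10 is a Saturday.
The range spans 260 days (inclusive of both endpoints).
260 = 7 × 37 + 1, so there are 37 full weeks plus 1 extra day.
Each full week contributes 5 weekdays (Mon–Fri): 37 × 5 = 185.
The 1 extra day is Saturday — none qualify.
Total: 185 + 0 = 185.
Holidays: 1991-02-02 (Sat); 1991-03-19 (Tue); 1991-03-28 (Thu); 1991-05-26 (Sun).
2 of the 4 holidays fall on weekdays; the rest are weekends and were already excluded.
Business days: 185 − 2 = 183.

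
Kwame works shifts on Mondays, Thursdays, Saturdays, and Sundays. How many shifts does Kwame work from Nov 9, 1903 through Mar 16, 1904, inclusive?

Nov 9, 1903 is a Monday.
The range spans 129 days (inclusive of both endpoints).
129 = 7 × 18 + 3, so there are 18 full weeks plus 3 extra days.
Each full week contributes 4 days from the set (Mon, Thu, Sat, Sun): 18 × 4 = 72.
The 3 extra days are Mon, Tue, Wed — 1 of them qualifies.
Total: 72 + 1 = 73.

73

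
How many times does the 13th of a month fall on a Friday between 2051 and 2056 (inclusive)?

10

Friday-the-13ths by year:
2051: Jan, Oct
2052: Sep, Dec
2053: Jun
2054: Feb, Mar, Nov
2055: Aug
2056: Oct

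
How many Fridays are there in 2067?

January 1, 2067 is a Saturday.
From January 1, 2067 to December 31, 2067 is 365 days inclusive.
365 = 7 × 52 + 1, so there are 52 full weeks plus 1 extra day.
Each full week contributes one Friday: 52 so far.
The 1 extra day is Saturday — none qualify.
Total: 52 + 0 = 52.

52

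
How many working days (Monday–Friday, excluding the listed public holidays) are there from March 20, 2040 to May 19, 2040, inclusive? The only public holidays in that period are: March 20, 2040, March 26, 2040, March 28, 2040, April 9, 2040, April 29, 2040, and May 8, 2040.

39 working days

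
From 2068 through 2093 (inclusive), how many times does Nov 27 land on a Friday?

Day of week of November 27 in each year:
2068: Tue, 2069: Wed, 2070: Thu, 2071: Fri ✓, 2072: Sun, 2073: Mon, 2074: Tue, 2075: Wed, 2076: Fri ✓, 2077: Sat, 2078: Sun, 2079: Mon, 2080: Wed, 2081: Thu, 2082: Fri ✓, 2083: Sat, 2084: Mon, 2085: Tue, 2086: Wed, 2087: Thu, 2088: Sat, 2089: Sun, 2090: Mon, 2091: Tue, 2092: Thu, 2093: Fri ✓
Fridays: 2071, 2076, 2082, 2093.

4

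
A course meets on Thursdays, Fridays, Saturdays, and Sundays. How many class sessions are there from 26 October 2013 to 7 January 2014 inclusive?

42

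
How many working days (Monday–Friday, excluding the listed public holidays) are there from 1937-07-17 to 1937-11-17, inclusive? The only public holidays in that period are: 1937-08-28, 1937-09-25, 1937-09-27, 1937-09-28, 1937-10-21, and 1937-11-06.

1937-07-17 is a Saturday.
From 1937-07-17 to 1937-11-17 is 124 days inclusive.
124 = 7 × 17 + 5, so there are 17 full weeks plus 5 extra days.
Each full week contributes 5 weekdays (Mon–Fri): 17 × 5 = 85.
The 5 extra days are Saturday, Sunday, Monday, Tuesday, Wednesday — 3 of them qualify.
Total: 85 + 3 = 88.
Holidays: 1937-08-28 (Sat); 1937-09-25 (Sat); 1937-09-27 (Mon); 1937-09-28 (Tue); 1937-10-21 (Thu); 1937-11-06 (Sat).
3 of the 6 holidays fall on weekdays; the rest are weekends and were already excluded.
Business days: 88 − 3 = 85.

85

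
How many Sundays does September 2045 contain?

4

2045-09-01 is a Friday.
From 2045-09-01 to 2045-09-30 is 30 days inclusive.
30 = 7 × 4 + 2, so there are 4 full weeks plus 2 extra days.
Each full week contributes one Sunday: 4 so far.
The 2 extra days are Friday, Saturday — none qualify.
Total: 4 + 0 = 4.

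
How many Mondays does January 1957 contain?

4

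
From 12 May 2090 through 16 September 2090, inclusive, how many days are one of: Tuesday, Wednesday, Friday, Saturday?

74

12 May 2090 is a Friday.
The range spans 128 days (inclusive of both endpoints).
128 = 7 × 18 + 2, so there are 18 full weeks plus 2 extra days.
Each full week contributes 4 days from the set (Tue, Wed, Fri, Sat): 18 × 4 = 72.
The 2 extra days are Fri, Sat — 2 of them qualify.
Total: 72 + 2 = 74.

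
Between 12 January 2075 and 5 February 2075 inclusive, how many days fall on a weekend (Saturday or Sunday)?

8

12 January 2075 is a Saturday.
From 12 January 2075 to 5 February 2075 is 25 days inclusive.
25 = 7 × 3 + 4, so there are 3 full weeks plus 4 extra days.
Each full week contributes 2 weekend days (Sat, Sun): 3 × 2 = 6.
The 4 extra days are Sat, Sun, Mon, Tue — 2 of them qualify.
Total: 6 + 2 = 8.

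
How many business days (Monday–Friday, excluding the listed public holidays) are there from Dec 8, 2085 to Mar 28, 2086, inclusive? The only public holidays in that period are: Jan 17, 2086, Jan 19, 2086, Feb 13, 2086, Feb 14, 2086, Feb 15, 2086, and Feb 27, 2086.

Dec 8, 2085 is a Saturday.
The range spans 111 days (inclusive of both endpoints).
111 = 7 × 15 + 6, so there are 15 full weeks plus 6 extra days.
Each full week contributes 5 weekdays (Mon–Fri): 15 × 5 = 75.
The 6 extra days are Saturday, Sunday, Monday, Tuesday, Wednesday, Thursday — 4 of them qualify.
Total: 75 + 4 = 79.
Holidays: Jan 17, 2086 (Thu); Jan 19, 2086 (Sat); Feb 13, 2086 (Wed); Feb 14, 2086 (Thu); Feb 15, 2086 (Fri); Feb 27, 2086 (Wed).
5 of the 6 holidays fall on weekdays; the rest are weekends and were already excluded.
Business days: 79 − 5 = 74.

74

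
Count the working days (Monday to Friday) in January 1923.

23

1923-01-01 is a Monday.
From 1923-01-01 to 1923-01-31 is 31 days inclusive.
31 = 7 × 4 + 3, so there are 4 full weeks plus 3 extra days.
Each full week contributes 5 weekdays (Mon–Fri): 4 × 5 = 20.
The 3 extra days are Mon, Tue, Wed — 3 of them qualify.
Total: 20 + 3 = 23.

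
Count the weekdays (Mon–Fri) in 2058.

2058-01-01 is a Tuesday.
The range spans 365 days (inclusive of both endpoints).
365 = 7 × 52 + 1, so there are 52 full weeks plus 1 extra day.
Each full week contributes 5 weekdays (Mon–Fri): 52 × 5 = 260.
The 1 extra day is Tuesday — 1 of them qualifies.
Total: 260 + 1 = 261.

261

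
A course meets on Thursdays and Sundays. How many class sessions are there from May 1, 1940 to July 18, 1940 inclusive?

May 1, 1940 is a Wednesday.
The range spans 79 days (inclusive of both endpoints).
79 = 7 × 11 + 2, so there are 11 full weeks plus 2 extra days.
Each full week contributes 2 days from the set (Thu, Sun): 11 × 2 = 22.
The 2 extra days are Wed, Thu — 1 of them qualifies.
Total: 22 + 1 = 23.

23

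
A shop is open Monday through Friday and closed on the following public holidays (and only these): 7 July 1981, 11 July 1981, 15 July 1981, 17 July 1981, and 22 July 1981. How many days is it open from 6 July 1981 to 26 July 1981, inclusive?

11 working days

6 July 1981 is a Monday.
The range spans 21 days (inclusive of both endpoints).
21 = 7 × 3, so the span is exactly 3 full weeks.
Each full week contributes 5 weekdays (Mon–Fri): 3 × 5 = 15.
Holidays: 7 July 1981 (Tue); 11 July 1981 (Sat); 15 July 1981 (Wed); 17 July 1981 (Fri); 22 July 1981 (Wed).
4 of the 5 holidays fall on weekdays; the rest are weekends and were already excluded.
Business days: 15 − 4 = 11.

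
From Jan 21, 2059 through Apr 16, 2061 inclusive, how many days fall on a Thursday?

Jan 21, 2059 is a Tuesday.
That's 817 days from start to end, counting both.
817 = 7 × 116 + 5, so there are 116 full weeks plus 5 extra days.
Each full week contributes one Thursday: 116 so far.
The 5 extra days are Tuesday, Wednesday, Thursday, Friday, Saturday — 1 of them qualifies.
Total: 116 + 1 = 117.

117 Thursdays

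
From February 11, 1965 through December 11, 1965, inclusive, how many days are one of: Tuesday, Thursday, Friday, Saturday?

175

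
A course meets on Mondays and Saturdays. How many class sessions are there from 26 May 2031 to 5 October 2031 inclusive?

38

26 May 2031 is a Monday.
From 26 May 2031 to 5 October 2031 is 133 days inclusive.
133 = 7 × 19, so the span is exactly 19 full weeks.
Each full week contributes 2 days from the set (Mon, Sat): 19 × 2 = 38.
Total: 38.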